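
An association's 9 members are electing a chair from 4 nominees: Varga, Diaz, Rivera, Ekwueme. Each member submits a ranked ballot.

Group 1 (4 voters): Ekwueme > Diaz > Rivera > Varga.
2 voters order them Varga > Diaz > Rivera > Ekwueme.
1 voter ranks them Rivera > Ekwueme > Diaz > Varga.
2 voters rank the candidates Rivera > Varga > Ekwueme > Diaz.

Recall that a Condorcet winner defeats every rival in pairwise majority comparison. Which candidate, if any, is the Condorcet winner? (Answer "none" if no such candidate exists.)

Check each pair by majority over 9 ballots:
Varga vs Diaz: Diaz, 5–4.
Varga–Rivera: Rivera 7–2.
Varga vs Ekwueme: Ekwueme wins 5–4.
Diaz vs Rivera: Diaz, 6–3.
Diaz vs Ekwueme: Ekwueme, 7–2.
Rivera–Ekwueme: Rivera 5–4.
Each candidate drops at least one matchup (Varga loses to Diaz; Diaz loses to Ekwueme; Rivera loses to Diaz; Ekwueme loses to Rivera); the cycle Diaz → Rivera → Ekwueme → Diaz rules out a Condorcet winner.

none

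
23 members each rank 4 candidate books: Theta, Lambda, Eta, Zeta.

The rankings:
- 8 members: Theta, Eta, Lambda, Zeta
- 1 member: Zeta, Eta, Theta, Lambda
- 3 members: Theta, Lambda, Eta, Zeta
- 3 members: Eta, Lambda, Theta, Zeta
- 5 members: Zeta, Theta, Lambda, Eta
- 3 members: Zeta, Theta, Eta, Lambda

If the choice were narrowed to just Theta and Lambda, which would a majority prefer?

Ballots ranking Theta above Lambda: 8 + 1 + 3 + 5 + 3 = 20.
Ballots ranking Lambda above Theta: 23 − 20 = 3.
Theta wins the head-to-head 20–3.

Theta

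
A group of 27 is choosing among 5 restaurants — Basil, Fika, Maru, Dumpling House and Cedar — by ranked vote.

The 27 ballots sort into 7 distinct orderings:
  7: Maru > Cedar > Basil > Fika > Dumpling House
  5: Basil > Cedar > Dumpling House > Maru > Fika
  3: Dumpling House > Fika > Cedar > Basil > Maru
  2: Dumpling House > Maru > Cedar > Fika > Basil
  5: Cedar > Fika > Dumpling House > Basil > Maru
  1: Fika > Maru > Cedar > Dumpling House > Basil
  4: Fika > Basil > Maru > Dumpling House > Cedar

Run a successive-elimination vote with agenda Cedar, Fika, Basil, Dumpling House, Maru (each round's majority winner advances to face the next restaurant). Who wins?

Round 1: Cedar vs Fika — 19–8, Cedar advances.
Round 2: Cedar vs Basil — 18–9, Cedar advances.
Round 3: Cedar vs Dumpling House — 18–9, Cedar advances.
Round 4: Cedar vs Maru — 13–14, Maru advances.
The agenda winner is Maru.

Maru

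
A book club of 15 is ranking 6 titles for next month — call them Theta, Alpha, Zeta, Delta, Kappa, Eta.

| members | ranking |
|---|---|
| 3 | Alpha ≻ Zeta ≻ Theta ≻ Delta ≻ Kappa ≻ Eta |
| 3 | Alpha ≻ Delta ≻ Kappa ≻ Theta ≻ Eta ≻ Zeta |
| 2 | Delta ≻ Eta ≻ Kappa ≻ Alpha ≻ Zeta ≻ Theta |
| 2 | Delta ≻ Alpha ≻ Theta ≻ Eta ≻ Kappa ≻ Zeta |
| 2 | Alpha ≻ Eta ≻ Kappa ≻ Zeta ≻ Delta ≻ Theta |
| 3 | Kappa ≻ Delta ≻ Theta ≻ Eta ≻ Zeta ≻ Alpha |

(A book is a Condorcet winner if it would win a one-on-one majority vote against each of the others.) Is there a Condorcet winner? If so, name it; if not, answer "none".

Check each pair by majority over 15 ballots:
Theta vs Alpha: 3 to 12, Alpha.
Theta vs Zeta: Theta, 8–7.
Theta vs Delta: 3 to 12, Delta.
Theta–Kappa: Kappa 10–5.
Theta vs Eta: Theta preferred on 3+3+2+3 = 11 ballots; Theta wins 11–4.
Alpha–Zeta: Alpha 12–3.
Alpha–Delta: Alpha 8–7.
Alpha vs Kappa: Alpha, 10–5.
Alpha vs Eta: Alpha preferred on 3+3+2+2 = 10 ballots; Alpha wins 10–5.
Zeta vs Delta: Delta wins 10–5.
Zeta–Kappa: Kappa 12–3.
Zeta vs Eta: Zeta is ranked higher on 3 ballots, Eta on 12. Eta wins 12–3.
Delta vs Kappa: 3+3+2+2 = 10 for Delta, 5 for Kappa — Delta by 10–5.
Delta vs Eta: 13 to 2, Delta.
Kappa vs Eta: 3+3+3 = 9 for Kappa, 6 for Eta — Kappa by 9–6.
Only Alpha has no losses; Alpha is the Condorcet winner.

Alpha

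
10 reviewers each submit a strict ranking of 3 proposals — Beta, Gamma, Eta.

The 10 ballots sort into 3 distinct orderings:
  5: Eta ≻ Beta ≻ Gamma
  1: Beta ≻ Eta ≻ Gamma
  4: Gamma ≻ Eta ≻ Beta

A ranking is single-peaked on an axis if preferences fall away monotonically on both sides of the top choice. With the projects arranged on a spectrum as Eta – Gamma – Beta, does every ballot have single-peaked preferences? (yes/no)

no

Axis positions: Eta=1, Gamma=2, Beta=3.
Ballot type 1: ranking walks positions 1-3-2; Beta is ranked above Gamma even though Gamma lies between Beta and the peak Eta on the axis — preferences dip and rise again. Not single-peaked.
Ballot type 2: ranking walks positions 3-1-2; Eta is ranked above Gamma even though Gamma lies between Eta and the peak Beta on the axis — preferences dip and rise again. Not single-peaked.
Ballot type 3 (peak Gamma at position 2): ranking walks positions 2-1-3, expanding outward from the peak — single-peaked.
Ballot type 1 violates single-peakedness, so the profile is not single-peaked on this axis.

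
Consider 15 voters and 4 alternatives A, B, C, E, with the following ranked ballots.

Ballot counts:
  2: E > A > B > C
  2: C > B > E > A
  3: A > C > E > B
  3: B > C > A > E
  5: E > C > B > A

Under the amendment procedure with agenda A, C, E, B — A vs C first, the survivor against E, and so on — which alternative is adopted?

Round 1: A vs C — 5–10, C advances.
Round 2: C vs E — 8–7, C advances.
Round 3: C vs B — 10–5, C advances.
C survives the agenda.

C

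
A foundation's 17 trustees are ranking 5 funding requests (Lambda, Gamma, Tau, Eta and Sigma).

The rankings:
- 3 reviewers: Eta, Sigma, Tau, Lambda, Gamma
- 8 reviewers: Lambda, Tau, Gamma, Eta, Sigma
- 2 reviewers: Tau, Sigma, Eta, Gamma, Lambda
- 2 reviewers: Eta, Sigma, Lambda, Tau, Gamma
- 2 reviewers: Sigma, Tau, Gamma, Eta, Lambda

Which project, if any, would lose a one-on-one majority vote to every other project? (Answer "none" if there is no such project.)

none

Head-to-head results (17 reviewers):
Lambda vs Gamma: 3+8+2 = 13 for Lambda, 4 for Gamma — Lambda by 13–4.
Lambda vs Tau: Lambda preferred on 8+2 = 10 ballots; Lambda wins 10–7.
Lambda vs Eta: Lambda is ranked higher on 8 ballots, Eta on 9. Eta wins 9–8.
Lambda–Sigma: Sigma 9–8.
Gamma vs Tau: Tau, 17–0.
Gamma vs Eta: 10 to 7, Gamma.
Gamma–Sigma: Sigma 9–8.
Tau vs Eta: 12 to 5, Tau.
Tau vs Sigma: Tau is ranked higher on 8+2 = 10 ballots, Sigma on 7. Tau wins 10–7.
Eta vs Sigma: Eta wins 13–4.
Each project has at least one pairwise win (Lambda beats Gamma; Gamma beats Eta; Tau beats Gamma; Eta beats Lambda; Sigma beats Lambda) — no Condorcet loser.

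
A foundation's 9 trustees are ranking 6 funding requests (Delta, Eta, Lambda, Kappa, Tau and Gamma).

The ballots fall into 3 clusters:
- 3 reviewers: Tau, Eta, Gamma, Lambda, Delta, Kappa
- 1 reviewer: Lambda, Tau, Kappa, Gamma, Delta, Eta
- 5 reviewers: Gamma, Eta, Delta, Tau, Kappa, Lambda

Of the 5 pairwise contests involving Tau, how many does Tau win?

Tau against each rival (9 reviewers):
Tau vs Delta: 3+1 = 4 for Tau, 5 for Delta — Delta by 5–4.
Tau–Eta: Eta 5–4.
Tau–Lambda: Tau 8–1.
Tau vs Kappa: 9 to 0, Tau.
Tau vs Gamma: Gamma wins 5–4.
Tau beats Lambda, Kappa; loses to Delta, Eta, Gamma — 2 pairwise wins.

2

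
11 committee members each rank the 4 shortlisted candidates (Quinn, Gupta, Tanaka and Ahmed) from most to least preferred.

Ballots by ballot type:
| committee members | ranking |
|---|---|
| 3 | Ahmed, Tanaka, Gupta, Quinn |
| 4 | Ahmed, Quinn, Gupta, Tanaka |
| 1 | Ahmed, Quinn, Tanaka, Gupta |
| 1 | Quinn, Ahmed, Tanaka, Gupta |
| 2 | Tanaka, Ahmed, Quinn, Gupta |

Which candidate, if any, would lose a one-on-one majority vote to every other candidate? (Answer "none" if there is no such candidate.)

Head-to-head results (11 committee members):
Quinn vs Gupta: Quinn is ranked higher on 4+1+1+2 = 8 ballots, Gupta on 3. Quinn wins 8–3.
Quinn vs Tanaka: Quinn wins 6–5.
Quinn vs Ahmed: Quinn is ranked higher on 1 ballot, Ahmed on 10. Ahmed wins 10–1.
Gupta vs Tanaka: 4 for Gupta, 7 for Tanaka — Tanaka by 7–4.
Gupta vs Ahmed: Gupta preferred on 0 ballots; Ahmed wins 11–0.
Tanaka vs Ahmed: Ahmed, 9–2.
Only Gupta has no wins; Gupta is the Condorcet loser.

Gupta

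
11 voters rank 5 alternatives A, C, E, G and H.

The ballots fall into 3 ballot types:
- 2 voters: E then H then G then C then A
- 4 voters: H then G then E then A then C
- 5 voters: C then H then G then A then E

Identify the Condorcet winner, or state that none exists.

H

Pairwise majorities:
A vs C: 4 to 7, C.
A vs E: A preferred on 5 ballots; E wins 6–5.
A vs G: A preferred on 0 ballots; G wins 11–0.
A vs H: 0 for A, 11 for H — H by 11–0.
C vs E: C preferred on 5 ballots; E wins 6–5.
C vs G: C is ranked higher on 5 ballots, G on 6. G wins 6–5.
C vs H: 5 to 6, H.
E vs G: 2 to 9, G.
E vs H: E preferred on 2 ballots; H wins 9–2.
G vs H: 0 for G, 11 for H — H by 11–0.
H beats each of A, C, E, G — H is the Condorcet winner.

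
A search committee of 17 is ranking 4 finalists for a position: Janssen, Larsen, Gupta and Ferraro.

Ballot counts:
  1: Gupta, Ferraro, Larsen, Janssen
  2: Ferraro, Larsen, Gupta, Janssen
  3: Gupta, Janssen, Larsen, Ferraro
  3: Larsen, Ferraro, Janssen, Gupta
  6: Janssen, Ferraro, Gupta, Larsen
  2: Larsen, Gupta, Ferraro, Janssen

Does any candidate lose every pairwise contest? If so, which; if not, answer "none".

Larsen

Pairwise majorities:
Janssen vs Larsen: Janssen is ranked higher on 3+6 = 9 ballots, Larsen on 8. Janssen wins 9–8.
Janssen vs Gupta: Janssen, 9–8.
Janssen–Ferraro: Janssen 9–8.
Larsen vs Gupta: Gupta wins 10–7.
Larsen vs Ferraro: Larsen is ranked higher on 3+3+2 = 8 ballots, Ferraro on 9. Ferraro wins 9–8.
Gupta vs Ferraro: Ferraro wins 11–6.
Larsen loses to every other candidate — it is the Condorcet loser.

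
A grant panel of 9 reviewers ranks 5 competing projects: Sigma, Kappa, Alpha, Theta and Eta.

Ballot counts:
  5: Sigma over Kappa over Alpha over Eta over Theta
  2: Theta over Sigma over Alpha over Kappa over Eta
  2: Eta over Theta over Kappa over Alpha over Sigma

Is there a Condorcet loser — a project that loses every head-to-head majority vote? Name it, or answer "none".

Head-to-head results (9 reviewers):
Sigma vs Kappa: 7 to 2, Sigma.
Sigma vs Alpha: 7 to 2, Sigma.
Sigma vs Theta: Sigma wins 5–4.
Sigma vs Eta: Sigma, 7–2.
Kappa vs Alpha: Kappa, 7–2.
Kappa–Theta: Kappa 5–4.
Kappa vs Eta: 5+2 = 7 for Kappa, 2 for Eta — Kappa by 7–2.
Alpha vs Theta: Alpha is ranked higher on 5 ballots, Theta on 4. Alpha wins 5–4.
Alpha vs Eta: Alpha wins 7–2.
Theta vs Eta: Theta preferred on 2 ballots; Eta wins 7–2.
Theta is beaten in every head-to-head and is the Condorcet loser.

Theta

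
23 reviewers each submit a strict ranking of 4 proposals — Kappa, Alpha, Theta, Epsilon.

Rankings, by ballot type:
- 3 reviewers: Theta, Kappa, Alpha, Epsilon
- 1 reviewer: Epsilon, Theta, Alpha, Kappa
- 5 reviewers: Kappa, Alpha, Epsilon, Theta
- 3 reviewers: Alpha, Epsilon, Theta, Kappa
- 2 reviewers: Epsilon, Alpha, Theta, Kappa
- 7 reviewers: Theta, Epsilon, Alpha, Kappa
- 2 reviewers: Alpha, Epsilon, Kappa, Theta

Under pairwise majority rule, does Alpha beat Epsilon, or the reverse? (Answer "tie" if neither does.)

Ballots ranking Alpha above Epsilon: 3 + 5 + 3 + 2 = 13.
Ballots ranking Epsilon above Alpha: 23 − 13 = 10.
Alpha wins the head-to-head 13–10.

Alpha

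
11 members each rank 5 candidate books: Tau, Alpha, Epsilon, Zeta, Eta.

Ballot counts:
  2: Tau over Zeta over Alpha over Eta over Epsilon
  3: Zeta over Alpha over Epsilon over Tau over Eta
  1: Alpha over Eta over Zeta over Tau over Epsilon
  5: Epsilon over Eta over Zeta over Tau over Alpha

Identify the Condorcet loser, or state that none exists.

Pairwise majorities:
Tau vs Alpha: Tau is ranked higher on 2+5 = 7 ballots, Alpha on 4. Tau wins 7–4.
Tau vs Epsilon: Epsilon wins 8–3.
Tau vs Zeta: Tau is ranked higher on 2 ballots, Zeta on 9. Zeta wins 9–2.
Tau vs Eta: 2+3 = 5 for Tau, 6 for Eta — Eta by 6–5.
Alpha–Epsilon: Alpha 6–5.
Alpha vs Zeta: Zeta wins 10–1.
Alpha vs Eta: Alpha, 6–5.
Epsilon vs Zeta: 5 to 6, Zeta.
Epsilon vs Eta: Epsilon wins 8–3.
Zeta–Eta: Eta 6–5.
No book is winless: Tau beats Alpha; Alpha beats Epsilon; Epsilon beats Tau; Zeta beats Tau; Eta beats Tau. There is no Condorcet loser.

none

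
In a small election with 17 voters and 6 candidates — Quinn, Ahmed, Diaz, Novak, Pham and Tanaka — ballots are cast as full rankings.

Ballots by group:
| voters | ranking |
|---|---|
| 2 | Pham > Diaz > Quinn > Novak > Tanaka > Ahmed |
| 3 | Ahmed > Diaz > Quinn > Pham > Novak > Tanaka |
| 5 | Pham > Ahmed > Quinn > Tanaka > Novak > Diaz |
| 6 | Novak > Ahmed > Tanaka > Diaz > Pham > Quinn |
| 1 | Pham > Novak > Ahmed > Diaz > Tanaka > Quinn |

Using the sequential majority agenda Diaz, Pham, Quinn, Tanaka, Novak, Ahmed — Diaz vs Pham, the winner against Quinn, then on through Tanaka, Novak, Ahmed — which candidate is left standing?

Round 1: Diaz vs Pham — 9–8, Diaz advances.
Round 2: Diaz vs Quinn — 12–5, Diaz advances.
Round 3: Diaz vs Tanaka — 6–11, Tanaka advances.
Round 4: Tanaka vs Novak — 5–12, Novak advances.
Round 5: Novak vs Ahmed — 9–8, Novak advances.
The agenda winner is Novak.

Novak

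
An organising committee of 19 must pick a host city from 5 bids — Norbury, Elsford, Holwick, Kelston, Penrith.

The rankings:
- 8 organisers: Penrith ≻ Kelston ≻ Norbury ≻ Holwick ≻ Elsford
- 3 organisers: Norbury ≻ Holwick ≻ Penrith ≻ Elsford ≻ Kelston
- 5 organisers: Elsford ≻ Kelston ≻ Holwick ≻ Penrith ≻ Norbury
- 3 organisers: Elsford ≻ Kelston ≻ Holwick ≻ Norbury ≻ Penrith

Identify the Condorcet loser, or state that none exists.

Head-to-head results (19 organisers):
Norbury vs Elsford: Norbury, 11–8.
Norbury vs Holwick: Norbury, 11–8.
Norbury vs Kelston: Norbury is ranked higher on 3 ballots, Kelston on 16. Kelston wins 16–3.
Norbury vs Penrith: Norbury is ranked higher on 3+3 = 6 ballots, Penrith on 13. Penrith wins 13–6.
Elsford vs Holwick: Elsford is ranked higher on 5+3 = 8 ballots, Holwick on 11. Holwick wins 11–8.
Elsford vs Kelston: 3+5+3 = 11 for Elsford, 8 for Kelston — Elsford by 11–8.
Elsford vs Penrith: Penrith wins 11–8.
Holwick vs Kelston: Holwick preferred on 3 ballots; Kelston wins 16–3.
Holwick–Penrith: Holwick 11–8.
Kelston vs Penrith: Penrith wins 11–8.
Each city has at least one pairwise win (Norbury beats Elsford; Elsford beats Kelston; Holwick beats Elsford; Kelston beats Norbury; Penrith beats Norbury) — no Condorcet loser.

none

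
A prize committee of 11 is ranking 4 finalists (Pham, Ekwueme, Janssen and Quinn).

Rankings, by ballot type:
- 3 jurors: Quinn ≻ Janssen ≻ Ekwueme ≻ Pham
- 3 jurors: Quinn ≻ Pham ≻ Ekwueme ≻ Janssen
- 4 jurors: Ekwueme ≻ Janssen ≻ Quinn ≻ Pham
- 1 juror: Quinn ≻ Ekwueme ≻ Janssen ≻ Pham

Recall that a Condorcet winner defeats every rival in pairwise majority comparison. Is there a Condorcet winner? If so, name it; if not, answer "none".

Head-to-head results (11 jurors):
Pham vs Ekwueme: Ekwueme wins 8–3.
Pham–Janssen: Janssen 8–3.
Pham–Quinn: Quinn 11–0.
Ekwueme vs Janssen: Ekwueme, 8–3.
Ekwueme vs Quinn: Quinn, 7–4.
Janssen–Quinn: Quinn 7–4.
Quinn wins every pairwise contest, so Quinn is the Condorcet winner.

Quinn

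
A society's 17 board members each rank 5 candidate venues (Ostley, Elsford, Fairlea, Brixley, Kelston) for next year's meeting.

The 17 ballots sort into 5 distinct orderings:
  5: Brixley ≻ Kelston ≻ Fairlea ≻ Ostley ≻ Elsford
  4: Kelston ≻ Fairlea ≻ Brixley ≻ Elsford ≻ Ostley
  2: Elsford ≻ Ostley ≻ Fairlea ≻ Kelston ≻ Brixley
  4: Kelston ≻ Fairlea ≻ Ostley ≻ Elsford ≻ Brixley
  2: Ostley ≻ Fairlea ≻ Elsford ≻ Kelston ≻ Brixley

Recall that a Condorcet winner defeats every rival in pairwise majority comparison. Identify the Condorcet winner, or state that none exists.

Kelston

Pairwise majorities:
Ostley vs Elsford: Ostley is ranked higher on 5+4+2 = 11 ballots, Elsford on 6. Ostley wins 11–6.
Ostley vs Fairlea: 4 to 13, Fairlea.
Ostley vs Brixley: 8 to 9, Brixley.
Ostley vs Kelston: Ostley preferred on 2+2 = 4 ballots; Kelston wins 13–4.
Elsford vs Fairlea: 2 to 15, Fairlea.
Elsford vs Brixley: Elsford is ranked higher on 2+4+2 = 8 ballots, Brixley on 9. Brixley wins 9–8.
Elsford vs Kelston: Elsford preferred on 2+2 = 4 ballots; Kelston wins 13–4.
Fairlea vs Brixley: Fairlea preferred on 4+2+4+2 = 12 ballots; Fairlea wins 12–5.
Fairlea vs Kelston: 4 to 13, Kelston.
Brixley vs Kelston: 5 for Brixley, 12 for Kelston — Kelston by 12–5.
Kelston beats each of Ostley, Elsford, Fairlea, Brixley — Kelston is the Condorcet winner.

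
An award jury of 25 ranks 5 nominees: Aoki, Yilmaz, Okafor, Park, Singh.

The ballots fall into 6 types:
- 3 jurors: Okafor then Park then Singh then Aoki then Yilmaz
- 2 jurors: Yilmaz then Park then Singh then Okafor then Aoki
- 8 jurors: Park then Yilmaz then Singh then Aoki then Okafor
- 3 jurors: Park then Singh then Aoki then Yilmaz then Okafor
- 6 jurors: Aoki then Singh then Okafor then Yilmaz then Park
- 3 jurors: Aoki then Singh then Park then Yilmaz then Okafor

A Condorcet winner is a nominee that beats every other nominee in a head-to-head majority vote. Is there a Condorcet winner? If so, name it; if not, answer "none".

Park

Check each pair by majority over 25 ballots:
Aoki vs Yilmaz: 15 to 10, Aoki.
Aoki vs Okafor: Aoki preferred on 8+3+6+3 = 20 ballots; Aoki wins 20–5.
Aoki vs Park: 9 to 16, Park.
Aoki vs Singh: 9 to 16, Singh.
Yilmaz vs Okafor: 2+8+3+3 = 16 for Yilmaz, 9 for Okafor — Yilmaz by 16–9.
Yilmaz vs Park: 8 to 17, Park.
Yilmaz vs Singh: Yilmaz is ranked higher on 2+8 = 10 ballots, Singh on 15. Singh wins 15–10.
Okafor vs Park: 3+6 = 9 for Okafor, 16 for Park — Park by 16–9.
Okafor vs Singh: Okafor preferred on 3 ballots; Singh wins 22–3.
Park vs Singh: Park preferred on 3+2+8+3 = 16 ballots; Park wins 16–9.
Only Park has no losses; Park is the Condorcet winner.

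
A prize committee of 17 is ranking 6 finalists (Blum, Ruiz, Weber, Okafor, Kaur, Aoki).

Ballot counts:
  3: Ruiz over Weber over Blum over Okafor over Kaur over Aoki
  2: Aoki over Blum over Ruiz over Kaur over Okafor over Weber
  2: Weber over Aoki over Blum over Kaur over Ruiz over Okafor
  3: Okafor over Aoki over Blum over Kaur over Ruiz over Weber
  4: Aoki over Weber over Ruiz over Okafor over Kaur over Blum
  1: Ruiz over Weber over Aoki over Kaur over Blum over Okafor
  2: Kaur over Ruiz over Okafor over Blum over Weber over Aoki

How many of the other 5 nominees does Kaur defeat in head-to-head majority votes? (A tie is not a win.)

Kaur against each rival (17 jurors):
Kaur vs Blum: Blum, 10–7.
Kaur vs Ruiz: Kaur is ranked higher on 2+3+2 = 7 ballots, Ruiz on 10. Ruiz wins 10–7.
Kaur vs Weber: Kaur preferred on 2+3+2 = 7 ballots; Weber wins 10–7.
Kaur vs Okafor: Kaur is ranked higher on 2+2+1+2 = 7 ballots, Okafor on 10. Okafor wins 10–7.
Kaur vs Aoki: Kaur is ranked higher on 3+2 = 5 ballots, Aoki on 12. Aoki wins 12–5.
Kaur beats no one; loses to Blum, Ruiz, Weber, Okafor, Aoki — 0 pairwise wins.

0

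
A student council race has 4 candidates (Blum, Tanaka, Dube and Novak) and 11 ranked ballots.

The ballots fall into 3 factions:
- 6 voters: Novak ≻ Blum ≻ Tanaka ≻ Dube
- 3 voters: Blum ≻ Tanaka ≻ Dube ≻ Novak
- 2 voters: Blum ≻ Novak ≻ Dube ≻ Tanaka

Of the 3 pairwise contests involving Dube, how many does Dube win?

Dube against each rival (11 voters):
Dube vs Blum: Dube is ranked higher on 0 ballots, Blum on 11. Blum wins 11–0.
Dube vs Tanaka: Tanaka wins 9–2.
Dube vs Novak: 3 for Dube, 8 for Novak — Novak by 8–3.
Dube beats no one; loses to Blum, Tanaka, Novak — 0 pairwise wins.

0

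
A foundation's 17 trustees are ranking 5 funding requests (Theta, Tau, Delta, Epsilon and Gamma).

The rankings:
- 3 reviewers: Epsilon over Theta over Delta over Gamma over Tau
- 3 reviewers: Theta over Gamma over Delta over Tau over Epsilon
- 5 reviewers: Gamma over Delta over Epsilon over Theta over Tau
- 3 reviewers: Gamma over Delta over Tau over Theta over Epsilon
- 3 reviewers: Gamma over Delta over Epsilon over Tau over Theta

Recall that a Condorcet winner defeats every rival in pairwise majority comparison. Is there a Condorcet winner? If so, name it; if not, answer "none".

Gamma

Check each pair by majority over 17 ballots:
Theta vs Tau: Theta is ranked higher on 3+3+5 = 11 ballots, Tau on 6. Theta wins 11–6.
Theta vs Delta: Delta wins 11–6.
Theta vs Epsilon: 6 to 11, Epsilon.
Theta vs Gamma: Theta is ranked higher on 3+3 = 6 ballots, Gamma on 11. Gamma wins 11–6.
Tau vs Delta: Delta, 17–0.
Tau–Epsilon: Epsilon 11–6.
Tau–Gamma: Gamma 17–0.
Delta vs Epsilon: Delta preferred on 3+5+3+3 = 14 ballots; Delta wins 14–3.
Delta vs Gamma: Gamma, 14–3.
Epsilon vs Gamma: 3 for Epsilon, 14 for Gamma — Gamma by 14–3.
Gamma defeats every rival head-to-head and is the Condorcet winner.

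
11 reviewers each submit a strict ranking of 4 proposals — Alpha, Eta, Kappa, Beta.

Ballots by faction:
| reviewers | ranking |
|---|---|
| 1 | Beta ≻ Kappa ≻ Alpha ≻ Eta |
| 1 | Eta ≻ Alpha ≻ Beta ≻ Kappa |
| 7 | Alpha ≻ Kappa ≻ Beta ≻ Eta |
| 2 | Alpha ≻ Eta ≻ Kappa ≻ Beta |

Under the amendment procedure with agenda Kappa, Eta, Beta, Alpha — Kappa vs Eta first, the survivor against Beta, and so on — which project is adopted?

Round 1: Kappa vs Eta — 8–3, Kappa advances.
Round 2: Kappa vs Beta — 9–2, Kappa advances.
Round 3: Kappa vs Alpha — 1–10, Alpha advances.
The agenda winner is Alpha.

Alpha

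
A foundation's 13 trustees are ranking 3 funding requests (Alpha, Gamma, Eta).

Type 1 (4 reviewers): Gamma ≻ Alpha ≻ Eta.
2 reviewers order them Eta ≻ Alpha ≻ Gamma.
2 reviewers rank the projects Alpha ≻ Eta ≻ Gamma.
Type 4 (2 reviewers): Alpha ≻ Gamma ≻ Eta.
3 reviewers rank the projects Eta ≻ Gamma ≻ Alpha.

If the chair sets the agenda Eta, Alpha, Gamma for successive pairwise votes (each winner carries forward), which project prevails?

Round 1: Eta vs Alpha — 5–8, Alpha advances.
Round 2: Alpha vs Gamma — 6–7, Gamma advances.
Gamma survives the agenda.

Gamma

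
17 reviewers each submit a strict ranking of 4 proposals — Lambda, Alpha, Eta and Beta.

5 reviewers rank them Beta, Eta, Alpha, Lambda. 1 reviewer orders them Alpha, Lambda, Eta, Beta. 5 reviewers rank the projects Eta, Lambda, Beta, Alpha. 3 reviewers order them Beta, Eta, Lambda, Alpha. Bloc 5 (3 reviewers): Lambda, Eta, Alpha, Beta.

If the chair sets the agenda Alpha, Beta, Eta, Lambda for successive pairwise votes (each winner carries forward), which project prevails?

Round 1: Alpha vs Beta — 4–13, Beta advances.
Round 2: Beta vs Eta — 8–9, Eta advances.
Round 3: Eta vs Lambda — 13–4, Eta advances.
Eta survives the agenda.

Eta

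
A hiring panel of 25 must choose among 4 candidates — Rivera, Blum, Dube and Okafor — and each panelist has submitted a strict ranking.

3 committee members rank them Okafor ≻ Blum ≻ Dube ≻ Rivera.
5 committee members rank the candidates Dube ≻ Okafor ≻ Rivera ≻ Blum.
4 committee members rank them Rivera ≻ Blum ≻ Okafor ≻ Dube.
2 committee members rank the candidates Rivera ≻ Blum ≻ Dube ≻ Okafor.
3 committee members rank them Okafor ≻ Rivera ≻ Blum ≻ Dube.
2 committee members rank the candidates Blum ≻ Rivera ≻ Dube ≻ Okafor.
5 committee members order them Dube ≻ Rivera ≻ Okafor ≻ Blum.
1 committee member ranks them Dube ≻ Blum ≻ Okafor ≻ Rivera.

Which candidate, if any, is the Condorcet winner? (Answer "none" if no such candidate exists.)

Head-to-head results (25 committee members):
Rivera vs Blum: Rivera preferred on 5+4+2+3+5 = 19 ballots; Rivera wins 19–6.
Rivera vs Dube: Rivera preferred on 4+2+3+2 = 11 ballots; Dube wins 14–11.
Rivera vs Okafor: Rivera is ranked higher on 4+2+2+5 = 13 ballots, Okafor on 12. Rivera wins 13–12.
Blum vs Dube: 3+4+2+3+2 = 14 for Blum, 11 for Dube — Blum by 14–11.
Blum vs Okafor: Blum is ranked higher on 4+2+2+1 = 9 ballots, Okafor on 16. Okafor wins 16–9.
Dube vs Okafor: 5+2+2+5+1 = 15 for Dube, 10 for Okafor — Dube by 15–10.
Every candidate loses at least once (Rivera loses to Dube; Blum loses to Rivera; Dube loses to Blum; Okafor loses to Rivera). The majority relation contains the cycle Rivera → Blum → Dube → Rivera, so there is no Condorcet winner.

none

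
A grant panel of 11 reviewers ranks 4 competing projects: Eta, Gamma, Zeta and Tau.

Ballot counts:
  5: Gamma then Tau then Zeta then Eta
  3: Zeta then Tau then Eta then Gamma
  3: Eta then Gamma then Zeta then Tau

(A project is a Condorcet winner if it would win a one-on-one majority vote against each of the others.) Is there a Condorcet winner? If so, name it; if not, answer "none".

Check each pair by majority over 11 ballots:
Eta vs Gamma: Eta preferred on 3+3 = 6 ballots; Eta wins 6–5.
Eta vs Zeta: Zeta, 8–3.
Eta–Tau: Tau 8–3.
Gamma vs Zeta: Gamma wins 8–3.
Gamma vs Tau: Gamma, 8–3.
Zeta vs Tau: Zeta, 6–5.
No project is unbeaten: Eta loses to Zeta; Gamma loses to Eta; Zeta loses to Gamma; Tau loses to Gamma. In particular Eta → Gamma → Zeta → Eta is a majority cycle — no Condorcet winner exists.

none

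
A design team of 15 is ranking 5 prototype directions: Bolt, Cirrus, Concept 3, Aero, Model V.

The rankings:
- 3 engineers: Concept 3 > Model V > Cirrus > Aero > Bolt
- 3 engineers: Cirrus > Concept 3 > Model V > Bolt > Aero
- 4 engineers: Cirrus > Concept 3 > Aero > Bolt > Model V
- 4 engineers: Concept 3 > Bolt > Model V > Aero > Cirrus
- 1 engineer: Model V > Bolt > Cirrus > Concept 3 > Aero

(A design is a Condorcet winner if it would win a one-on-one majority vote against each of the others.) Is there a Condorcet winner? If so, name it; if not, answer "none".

Pairwise majorities:
Bolt vs Cirrus: 5 to 10, Cirrus.
Bolt vs Concept 3: 1 to 14, Concept 3.
Bolt vs Aero: 3+4+1 = 8 for Bolt, 7 for Aero — Bolt by 8–7.
Bolt vs Model V: 8 to 7, Bolt.
Cirrus vs Concept 3: Cirrus is ranked higher on 3+4+1 = 8 ballots, Concept 3 on 7. Cirrus wins 8–7.
Cirrus vs Aero: 3+3+4+1 = 11 for Cirrus, 4 for Aero — Cirrus by 11–4.
Cirrus vs Model V: 3+4 = 7 for Cirrus, 8 for Model V — Model V by 8–7.
Concept 3 vs Aero: 3+3+4+4+1 = 15 for Concept 3, 0 for Aero — Concept 3 by 15–0.
Concept 3 vs Model V: 14 to 1, Concept 3.
Aero vs Model V: 4 to 11, Model V.
No design is unbeaten: Bolt loses to Cirrus; Cirrus loses to Model V; Concept 3 loses to Cirrus; Aero loses to Bolt; Model V loses to Bolt. In particular Bolt > Model V > Cirrus > Bolt is a majority cycle — no Condorcet winner exists.

none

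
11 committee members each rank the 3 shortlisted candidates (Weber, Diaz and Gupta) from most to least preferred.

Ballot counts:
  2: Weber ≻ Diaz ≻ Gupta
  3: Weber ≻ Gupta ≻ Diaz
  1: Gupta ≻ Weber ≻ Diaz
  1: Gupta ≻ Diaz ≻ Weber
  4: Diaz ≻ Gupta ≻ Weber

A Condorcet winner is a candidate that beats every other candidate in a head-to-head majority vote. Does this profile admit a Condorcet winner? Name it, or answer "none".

Head-to-head results (11 committee members):
Weber vs Diaz: Weber is ranked higher on 2+3+1 = 6 ballots, Diaz on 5. Weber wins 6–5.
Weber vs Gupta: 5 to 6, Gupta.
Diaz vs Gupta: Diaz is ranked higher on 2+4 = 6 ballots, Gupta on 5. Diaz wins 6–5.
Each candidate drops at least one matchup (Weber loses to Gupta; Diaz loses to Weber; Gupta loses to Diaz); the cycle Weber → Diaz → Gupta → Weber rules out a Condorcet winner.

none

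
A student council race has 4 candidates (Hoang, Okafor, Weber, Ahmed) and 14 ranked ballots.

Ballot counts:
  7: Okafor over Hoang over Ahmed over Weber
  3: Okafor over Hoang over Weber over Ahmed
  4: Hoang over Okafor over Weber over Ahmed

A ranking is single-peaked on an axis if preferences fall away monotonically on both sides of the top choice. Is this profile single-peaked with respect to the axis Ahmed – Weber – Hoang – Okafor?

Axis positions: Ahmed=1, Weber=2, Hoang=3, Okafor=4.
Faction 1: ranking walks positions 4-3-1-2; Ahmed is ranked above Weber even though Weber lies between Ahmed and the peak Okafor on the axis — preferences dip and rise again. Not single-peaked.
Faction 2 (peak Okafor at position 4): ranking walks positions 4-3-2-1, expanding outward from the peak — single-peaked.
Faction 3 (peak Hoang at position 3): ranking walks positions 3-4-2-1, expanding outward from the peak — single-peaked.
Faction 1 violates single-peakedness, so the profile is not single-peaked on this axis.

no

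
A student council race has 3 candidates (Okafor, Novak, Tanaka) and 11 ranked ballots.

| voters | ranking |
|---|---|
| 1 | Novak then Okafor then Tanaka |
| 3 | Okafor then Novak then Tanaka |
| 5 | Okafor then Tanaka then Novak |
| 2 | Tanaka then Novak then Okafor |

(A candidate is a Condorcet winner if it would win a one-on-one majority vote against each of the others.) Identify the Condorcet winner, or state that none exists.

Okafor

Head-to-head results (11 voters):
Okafor vs Novak: Okafor preferred on 3+5 = 8 ballots; Okafor wins 8–3.
Okafor vs Tanaka: Okafor is ranked higher on 1+3+5 = 9 ballots, Tanaka on 2. Okafor wins 9–2.
Novak vs Tanaka: Novak preferred on 1+3 = 4 ballots; Tanaka wins 7–4.
Okafor defeats every rival head-to-head and is the Condorcet winner.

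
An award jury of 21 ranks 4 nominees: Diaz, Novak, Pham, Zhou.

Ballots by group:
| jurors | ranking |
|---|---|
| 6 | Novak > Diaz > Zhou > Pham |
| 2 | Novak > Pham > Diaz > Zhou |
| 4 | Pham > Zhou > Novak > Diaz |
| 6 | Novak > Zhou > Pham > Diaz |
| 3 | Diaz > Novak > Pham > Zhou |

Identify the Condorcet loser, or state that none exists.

none

Head-to-head results (21 jurors):
Diaz vs Novak: Novak wins 18–3.
Diaz vs Pham: Diaz preferred on 6+3 = 9 ballots; Pham wins 12–9.
Diaz vs Zhou: Diaz is ranked higher on 6+2+3 = 11 ballots, Zhou on 10. Diaz wins 11–10.
Novak vs Pham: Novak is ranked higher on 6+2+6+3 = 17 ballots, Pham on 4. Novak wins 17–4.
Novak vs Zhou: 17 to 4, Novak.
Pham vs Zhou: Zhou, 12–9.
No nominee is winless: Diaz beats Zhou; Novak beats Diaz; Pham beats Diaz; Zhou beats Pham. There is no Condorcet loser.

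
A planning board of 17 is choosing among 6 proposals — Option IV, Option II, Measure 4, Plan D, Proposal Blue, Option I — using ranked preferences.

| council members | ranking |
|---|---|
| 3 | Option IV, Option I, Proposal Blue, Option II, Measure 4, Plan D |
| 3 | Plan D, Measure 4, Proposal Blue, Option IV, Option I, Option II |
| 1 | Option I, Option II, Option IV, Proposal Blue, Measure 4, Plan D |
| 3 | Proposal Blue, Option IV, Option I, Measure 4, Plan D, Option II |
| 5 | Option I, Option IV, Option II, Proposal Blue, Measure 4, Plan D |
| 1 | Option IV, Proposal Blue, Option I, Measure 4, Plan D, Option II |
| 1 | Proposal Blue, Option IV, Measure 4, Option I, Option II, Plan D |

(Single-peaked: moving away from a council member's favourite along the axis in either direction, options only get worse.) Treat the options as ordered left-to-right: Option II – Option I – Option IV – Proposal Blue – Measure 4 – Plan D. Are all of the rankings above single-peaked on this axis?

Axis positions: Option II=1, Option I=2, Option IV=3, Proposal Blue=4, Measure 4=5, Plan D=6.
Bloc 1 (peak Option IV at position 3): ranking walks positions 3-2-4-1-5-6, expanding outward from the peak — single-peaked.
Bloc 2 (peak Plan D at position 6): ranking walks positions 6-5-4-3-2-1, expanding outward from the peak — single-peaked.
Bloc 3 (peak Option I at position 2): ranking walks positions 2-1-3-4-5-6, expanding outward from the peak — single-peaked.
Bloc 4 (peak Proposal Blue at position 4): ranking walks positions 4-3-2-5-6-1, expanding outward from the peak — single-peaked.
Bloc 5 (peak Option I at position 2): ranking walks positions 2-3-1-4-5-6, expanding outward from the peak — single-peaked.
Bloc 6 (peak Option IV at position 3): ranking walks positions 3-4-2-5-6-1, expanding outward from the peak — single-peaked.
Bloc 7 (peak Proposal Blue at position 4): ranking walks positions 4-3-5-2-1-6, expanding outward from the peak — single-peaked.
Every ranking is single-peaked on this axis.

yes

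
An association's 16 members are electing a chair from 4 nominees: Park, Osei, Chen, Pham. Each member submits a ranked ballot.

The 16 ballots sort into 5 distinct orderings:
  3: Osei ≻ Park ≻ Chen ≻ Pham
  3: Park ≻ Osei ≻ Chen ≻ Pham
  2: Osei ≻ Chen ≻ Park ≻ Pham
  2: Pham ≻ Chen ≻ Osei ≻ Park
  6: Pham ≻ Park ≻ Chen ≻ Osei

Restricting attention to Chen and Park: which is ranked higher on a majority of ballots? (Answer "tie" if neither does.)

Ballots ranking Chen above Park: 2 + 2 = 4.
Ballots ranking Park above Chen: 16 − 4 = 12.
Park wins the head-to-head 12–4.

Park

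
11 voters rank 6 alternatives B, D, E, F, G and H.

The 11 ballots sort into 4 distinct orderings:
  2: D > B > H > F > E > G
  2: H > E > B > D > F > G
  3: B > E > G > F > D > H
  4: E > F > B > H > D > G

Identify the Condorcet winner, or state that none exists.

Head-to-head results (11 voters):
B vs D: B is ranked higher on 2+3+4 = 9 ballots, D on 2. B wins 9–2.
B vs E: E wins 6–5.
B vs F: 7 to 4, B.
B vs G: 11 to 0, B.
B vs H: B, 9–2.
D vs E: 2 to 9, E.
D vs F: F wins 7–4.
D vs G: 8 to 3, D.
D vs H: 5 to 6, H.
E vs F: E preferred on 2+3+4 = 9 ballots; E wins 9–2.
E vs G: E wins 11–0.
E vs H: E is ranked higher on 3+4 = 7 ballots, H on 4. E wins 7–4.
F vs G: F is ranked higher on 2+2+4 = 8 ballots, G on 3. F wins 8–3.
F vs H: F preferred on 3+4 = 7 ballots; F wins 7–4.
G vs H: G preferred on 3 ballots; H wins 8–3.
E wins every pairwise contest, so E is the Condorcet winner.

E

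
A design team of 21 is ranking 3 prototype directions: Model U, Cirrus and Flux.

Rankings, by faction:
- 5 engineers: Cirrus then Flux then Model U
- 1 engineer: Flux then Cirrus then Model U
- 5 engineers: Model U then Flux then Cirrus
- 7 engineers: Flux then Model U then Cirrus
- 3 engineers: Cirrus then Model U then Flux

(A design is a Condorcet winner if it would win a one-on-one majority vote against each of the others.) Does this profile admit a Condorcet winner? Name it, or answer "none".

Check each pair by majority over 21 ballots:
Model U vs Cirrus: Model U preferred on 5+7 = 12 ballots; Model U wins 12–9.
Model U–Flux: Flux 13–8.
Cirrus vs Flux: Flux wins 13–8.
Flux defeats every rival head-to-head and is the Condorcet winner.

Flux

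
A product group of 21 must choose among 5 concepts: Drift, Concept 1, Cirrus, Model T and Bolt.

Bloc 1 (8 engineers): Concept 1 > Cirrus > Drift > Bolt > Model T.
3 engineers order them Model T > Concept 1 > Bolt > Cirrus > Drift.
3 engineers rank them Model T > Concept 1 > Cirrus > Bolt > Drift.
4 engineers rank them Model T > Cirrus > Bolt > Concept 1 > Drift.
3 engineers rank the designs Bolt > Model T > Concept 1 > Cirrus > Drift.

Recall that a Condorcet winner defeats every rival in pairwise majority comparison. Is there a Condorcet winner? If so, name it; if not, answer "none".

Head-to-head results (21 engineers):
Drift vs Concept 1: Concept 1 wins 21–0.
Drift vs Cirrus: Drift is ranked higher on 0 ballots, Cirrus on 21. Cirrus wins 21–0.
Drift vs Model T: Model T wins 13–8.
Drift vs Bolt: 8 for Drift, 13 for Bolt — Bolt by 13–8.
Concept 1 vs Cirrus: Concept 1 preferred on 8+3+3+3 = 17 ballots; Concept 1 wins 17–4.
Concept 1 vs Model T: 8 for Concept 1, 13 for Model T — Model T by 13–8.
Concept 1 vs Bolt: 8+3+3 = 14 for Concept 1, 7 for Bolt — Concept 1 by 14–7.
Cirrus vs Model T: Cirrus is ranked higher on 8 ballots, Model T on 13. Model T wins 13–8.
Cirrus vs Bolt: Cirrus, 15–6.
Model T vs Bolt: Model T is ranked higher on 3+3+4 = 10 ballots, Bolt on 11. Bolt wins 11–10.
No design is unbeaten: Drift loses to Concept 1; Concept 1 loses to Model T; Cirrus loses to Concept 1; Model T loses to Bolt; Bolt loses to Concept 1. In particular Concept 1 > Bolt > Model T > Concept 1 is a majority cycle — no Condorcet winner exists.

none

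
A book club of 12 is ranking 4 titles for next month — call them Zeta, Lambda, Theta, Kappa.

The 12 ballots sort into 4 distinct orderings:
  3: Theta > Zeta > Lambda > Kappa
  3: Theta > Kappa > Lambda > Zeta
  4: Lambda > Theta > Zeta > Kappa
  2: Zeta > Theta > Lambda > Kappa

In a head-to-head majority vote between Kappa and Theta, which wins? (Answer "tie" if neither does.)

No ballot ranks Kappa above Theta: 0.
Ballots ranking Theta above Kappa: 12 − 0 = 12.
Theta wins the head-to-head 12–0.

Theta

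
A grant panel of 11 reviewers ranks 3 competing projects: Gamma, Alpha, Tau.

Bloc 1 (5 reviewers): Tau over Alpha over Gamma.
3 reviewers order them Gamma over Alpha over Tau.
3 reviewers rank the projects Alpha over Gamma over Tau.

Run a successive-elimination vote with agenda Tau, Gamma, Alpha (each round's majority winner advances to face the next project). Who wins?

Alpha

Round 1: Tau vs Gamma — 5–6, Gamma advances.
Round 2: Gamma vs Alpha — 3–8, Alpha advances.
The agenda winner is Alpha.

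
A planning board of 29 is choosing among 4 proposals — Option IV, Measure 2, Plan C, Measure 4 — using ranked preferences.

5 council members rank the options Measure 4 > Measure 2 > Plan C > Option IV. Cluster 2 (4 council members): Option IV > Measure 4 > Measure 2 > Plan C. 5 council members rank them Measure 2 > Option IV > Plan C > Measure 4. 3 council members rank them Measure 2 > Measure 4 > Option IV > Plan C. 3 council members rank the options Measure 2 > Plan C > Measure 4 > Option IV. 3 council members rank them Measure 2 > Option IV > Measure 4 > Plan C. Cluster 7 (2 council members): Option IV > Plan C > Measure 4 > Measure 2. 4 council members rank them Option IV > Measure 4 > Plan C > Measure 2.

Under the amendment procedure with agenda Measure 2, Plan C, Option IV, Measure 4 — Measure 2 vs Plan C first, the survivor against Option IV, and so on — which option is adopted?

Measure 4

Round 1: Measure 2 vs Plan C — 23–6, Measure 2 advances.
Round 2: Measure 2 vs Option IV — 19–10, Measure 2 advances.
Round 3: Measure 2 vs Measure 4 — 14–15, Measure 4 advances.
The agenda winner is Measure 4.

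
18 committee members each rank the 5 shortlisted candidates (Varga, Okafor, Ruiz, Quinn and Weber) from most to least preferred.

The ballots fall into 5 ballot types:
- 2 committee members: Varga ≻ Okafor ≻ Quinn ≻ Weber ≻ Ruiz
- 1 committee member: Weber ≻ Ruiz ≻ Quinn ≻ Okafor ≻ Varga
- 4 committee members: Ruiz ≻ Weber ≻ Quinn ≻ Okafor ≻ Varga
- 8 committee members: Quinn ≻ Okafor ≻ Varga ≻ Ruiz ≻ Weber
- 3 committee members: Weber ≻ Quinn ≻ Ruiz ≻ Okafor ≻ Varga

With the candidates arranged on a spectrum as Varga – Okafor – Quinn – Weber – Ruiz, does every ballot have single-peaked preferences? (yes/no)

no

Axis positions: Varga=1, Okafor=2, Quinn=3, Weber=4, Ruiz=5.
Ballot type 1 (peak Varga at position 1): ranking walks positions 1-2-3-4-5, expanding outward from the peak — single-peaked.
Ballot type 2 (peak Weber at position 4): ranking walks positions 4-5-3-2-1, expanding outward from the peak — single-peaked.
Ballot type 3 (peak Ruiz at position 5): ranking walks positions 5-4-3-2-1, expanding outward from the peak — single-peaked.
Ballot type 4: ranking walks positions 3-2-1-5-4; Ruiz is ranked above Weber even though Weber lies between Ruiz and the peak Quinn on the axis — preferences dip and rise again. Not single-peaked.
Ballot type 5 (peak Weber at position 4): ranking walks positions 4-3-5-2-1, expanding outward from the peak — single-peaked.
Ballot type 4 violates single-peakedness, so the profile is not single-peaked on this axis.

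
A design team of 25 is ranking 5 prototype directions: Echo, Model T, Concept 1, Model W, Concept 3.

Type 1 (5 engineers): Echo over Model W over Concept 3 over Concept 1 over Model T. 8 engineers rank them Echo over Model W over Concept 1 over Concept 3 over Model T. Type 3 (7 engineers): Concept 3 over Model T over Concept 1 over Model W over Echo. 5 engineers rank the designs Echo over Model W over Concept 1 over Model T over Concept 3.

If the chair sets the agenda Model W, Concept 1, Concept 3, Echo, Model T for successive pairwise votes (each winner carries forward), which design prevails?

Round 1: Model W vs Concept 1 — 18–7, Model W advances.
Round 2: Model W vs Concept 3 — 18–7, Model W advances.
Round 3: Model W vs Echo — 7–18, Echo advances.
Round 4: Echo vs Model T — 18–7, Echo advances.
Echo survives the agenda.

Echo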